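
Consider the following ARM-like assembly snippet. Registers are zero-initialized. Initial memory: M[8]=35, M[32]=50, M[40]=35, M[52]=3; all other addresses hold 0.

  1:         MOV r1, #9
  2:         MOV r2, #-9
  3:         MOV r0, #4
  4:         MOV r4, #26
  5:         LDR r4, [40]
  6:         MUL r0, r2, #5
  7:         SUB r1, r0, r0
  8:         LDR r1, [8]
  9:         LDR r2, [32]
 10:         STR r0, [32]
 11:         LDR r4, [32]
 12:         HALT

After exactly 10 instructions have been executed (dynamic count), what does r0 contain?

after MOV r1, #9: r1=9
after MOV r2, #-9: r2=-9
after MOV r0, #4: r0=4
after MOV r4, #26: r4=26
after LDR r4, [40]: r4=M[40]=35
after MUL r0, r2, #5: r0=(-9)*5=-45
after SUB r1, r0, r0: r1=(-45)-(-45)=0
after LDR r1, [8]: r1=M[8]=35
after LDR r2, [32]: r2=M[32]=50
STR r0, [32] → M[32]=-45
After step 10: r0 = -45.

-45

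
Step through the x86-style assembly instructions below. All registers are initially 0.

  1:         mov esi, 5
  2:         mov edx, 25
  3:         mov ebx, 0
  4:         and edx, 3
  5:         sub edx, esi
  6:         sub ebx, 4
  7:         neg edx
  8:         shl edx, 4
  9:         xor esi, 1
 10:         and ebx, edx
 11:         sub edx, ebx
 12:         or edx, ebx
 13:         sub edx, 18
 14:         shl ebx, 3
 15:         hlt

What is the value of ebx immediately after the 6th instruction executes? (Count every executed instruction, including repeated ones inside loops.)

-4

after mov esi, 5: esi=5
after mov edx, 25: edx=25
after mov ebx, 0: ebx=0
after and edx, 3: edx=25&3=1
after sub edx, esi: edx=1-5=-4
after sub ebx, 4: ebx=0-4=-4
After step 6: ebx = -4.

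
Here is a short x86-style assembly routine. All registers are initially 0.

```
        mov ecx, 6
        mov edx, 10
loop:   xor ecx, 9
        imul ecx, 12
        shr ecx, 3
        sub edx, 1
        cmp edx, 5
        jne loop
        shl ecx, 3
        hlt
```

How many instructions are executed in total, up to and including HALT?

34

ecx=6
edx=10
ecx=6^9=15
ecx=15*12=180
ecx=180>>3=22
edx=10-1=9
cmp edx, 5  (cmp 9,5)
jne loop: taken
ecx=22^9=31
ecx=31*12=372
ecx=372>>3=46
edx=9-1=8
cmp edx, 5  (cmp 8,5)
jne loop: taken
ecx=46^9=39
ecx=39*12=468
ecx=468>>3=58
edx=8-1=7
cmp edx, 5  (cmp 7,5)
jne loop: taken
ecx=58^9=51
ecx=51*12=612
ecx=612>>3=76
edx=7-1=6
cmp edx, 5  (cmp 6,5)
jne loop: taken
ecx=76^9=69
ecx=69*12=828
ecx=828>>3=103
edx=6-1=5
cmp edx, 5  (cmp 5,5)
jne loop: not taken
ecx=103<<3=824
halt.
Total executed instructions: 34.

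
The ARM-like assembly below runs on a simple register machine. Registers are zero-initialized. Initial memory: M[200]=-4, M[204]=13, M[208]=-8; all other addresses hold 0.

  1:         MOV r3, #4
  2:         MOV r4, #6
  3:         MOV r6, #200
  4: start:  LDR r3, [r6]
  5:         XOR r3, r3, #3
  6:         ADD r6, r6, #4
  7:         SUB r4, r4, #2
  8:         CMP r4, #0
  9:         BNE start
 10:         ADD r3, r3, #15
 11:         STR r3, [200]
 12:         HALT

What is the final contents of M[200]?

10

MOV r3, #4 → r3=4
MOV r4, #6 → r4=6
MOV r6, #200 → r6=200
LDR r3, [r6] → r3=M[200]=-4
XOR r3, r3, #3 → r3=(-4)^3=-1
ADD r6, r6, #4 → r6=200+4=204
SUB r4, r4, #2 → r4=6-2=4
CMP r4, #0  (cmp 4,0)
BNE start: taken
LDR r3, [r6] → r3=M[204]=13
XOR r3, r3, #3 → r3=13^3=14
ADD r6, r6, #4 → r6=204+4=208
SUB r4, r4, #2 → r4=4-2=2
CMP r4, #0  (cmp 2,0)
BNE start: taken
LDR r3, [r6] → r3=M[208]=-8
XOR r3, r3, #3 → r3=(-8)^3=-5
ADD r6, r6, #4 → r6=208+4=212
SUB r4, r4, #2 → r4=2-2=0
CMP r4, #0  (cmp 0,0)
BNE start: not taken
ADD r3, r3, #15 → r3=(-5)+15=10
STR r3, [200] → M[200]=10
halt.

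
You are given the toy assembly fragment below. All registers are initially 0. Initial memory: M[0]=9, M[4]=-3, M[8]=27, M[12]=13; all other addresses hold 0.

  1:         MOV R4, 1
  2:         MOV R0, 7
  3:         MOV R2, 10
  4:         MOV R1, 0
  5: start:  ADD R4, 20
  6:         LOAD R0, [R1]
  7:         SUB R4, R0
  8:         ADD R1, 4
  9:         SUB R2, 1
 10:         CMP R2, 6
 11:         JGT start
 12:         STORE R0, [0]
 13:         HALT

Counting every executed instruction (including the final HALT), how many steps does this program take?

MOV R4, 1 → R4=1
MOV R0, 7 → R0=7
MOV R2, 10 → R2=10
MOV R1, 0 → R1=0
ADD R4, 20 → R4=1+20=21
LOAD R0, [R1] → R0=M[0]=9
SUB R4, R0 → R4=21-9=12
ADD R1, 4 → R1=0+4=4
SUB R2, 1 → R2=10-1=9
CMP R2, 6  (cmp 9,6)
JGT start: taken
ADD R4, 20 → R4=12+20=32
LOAD R0, [R1] → R0=M[4]=-3
SUB R4, R0 → R4=32-(-3)=35
ADD R1, 4 → R1=4+4=8
SUB R2, 1 → R2=9-1=8
CMP R2, 6  (cmp 8,6)
JGT start: taken
ADD R4, 20 → R4=35+20=55
LOAD R0, [R1] → R0=M[8]=27
SUB R4, R0 → R4=55-27=28
ADD R1, 4 → R1=8+4=12
SUB R2, 1 → R2=8-1=7
CMP R2, 6  (cmp 7,6)
JGT start: taken
ADD R4, 20 → R4=28+20=48
LOAD R0, [R1] → R0=M[12]=13
SUB R4, R0 → R4=48-13=35
ADD R1, 4 → R1=12+4=16
SUB R2, 1 → R2=7-1=6
CMP R2, 6  (cmp 6,6)
JGT start: not taken
STORE R0, [0] → M[0]=13
halt.
Total executed instructions: 34.

34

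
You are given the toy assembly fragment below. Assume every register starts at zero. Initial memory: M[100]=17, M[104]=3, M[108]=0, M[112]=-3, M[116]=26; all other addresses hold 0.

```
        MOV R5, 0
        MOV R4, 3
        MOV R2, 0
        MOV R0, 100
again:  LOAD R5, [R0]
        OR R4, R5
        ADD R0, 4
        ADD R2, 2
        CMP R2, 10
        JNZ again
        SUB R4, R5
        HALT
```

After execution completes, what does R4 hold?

-27

MOV R5, 0 → R5=0
MOV R4, 3 → R4=3
MOV R2, 0 → R2=0
MOV R0, 100 → R0=100
LOAD R5, [R0] → R5=M[100]=17
OR R4, R5 → R4=3|17=19
ADD R0, 4 → R0=100+4=104
ADD R2, 2 → R2=0+2=2
CMP R2, 10  (cmp 2,10)
JNZ again: taken
LOAD R5, [R0] → R5=M[104]=3
OR R4, R5 → R4=19|3=19
ADD R0, 4 → R0=104+4=108
ADD R2, 2 → R2=2+2=4
CMP R2, 10  (cmp 4,10)
JNZ again: taken
LOAD R5, [R0] → R5=M[108]=0
OR R4, R5 → R4=19|0=19
ADD R0, 4 → R0=108+4=112
ADD R2, 2 → R2=4+2=6
CMP R2, 10  (cmp 6,10)
JNZ again: taken
LOAD R5, [R0] → R5=M[112]=-3
OR R4, R5 → R4=19|(-3)=-1
ADD R0, 4 → R0=112+4=116
ADD R2, 2 → R2=6+2=8
CMP R2, 10  (cmp 8,10)
JNZ again: taken
LOAD R5, [R0] → R5=M[116]=26
OR R4, R5 → R4=(-1)|26=-1
ADD R0, 4 → R0=116+4=120
ADD R2, 2 → R2=8+2=10
CMP R2, 10  (cmp 10,10)
JNZ again: not taken
SUB R4, R5 → R4=(-1)-26=-27
halt.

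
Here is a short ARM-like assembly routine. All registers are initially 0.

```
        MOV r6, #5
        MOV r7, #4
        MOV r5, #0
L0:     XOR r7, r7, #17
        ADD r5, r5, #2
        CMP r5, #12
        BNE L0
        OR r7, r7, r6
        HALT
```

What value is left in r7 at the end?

MOV r6, #5 → r6=5
MOV r7, #4 → r7=4
MOV r5, #0 → r5=0
XOR r7, r7, #17 → r7=4^17=21
ADD r5, r5, #2 → r5=0+2=2
CMP r5, #12  (cmp 2,12)
BNE L0: taken
XOR r7, r7, #17 → r7=21^17=4
ADD r5, r5, #2 → r5=2+2=4
CMP r5, #12  (cmp 4,12)
BNE L0: taken
XOR r7, r7, #17 → r7=4^17=21
ADD r5, r5, #2 → r5=4+2=6
CMP r5, #12  (cmp 6,12)
BNE L0: taken
XOR r7, r7, #17 → r7=21^17=4
ADD r5, r5, #2 → r5=6+2=8
CMP r5, #12  (cmp 8,12)
BNE L0: taken
XOR r7, r7, #17 → r7=4^17=21
ADD r5, r5, #2 → r5=8+2=10
CMP r5, #12  (cmp 10,12)
BNE L0: taken
XOR r7, r7, #17 → r7=21^17=4
ADD r5, r5, #2 → r5=10+2=12
CMP r5, #12  (cmp 12,12)
BNE L0: not taken
OR r7, r7, r6 → r7=4|5=5
halt.

5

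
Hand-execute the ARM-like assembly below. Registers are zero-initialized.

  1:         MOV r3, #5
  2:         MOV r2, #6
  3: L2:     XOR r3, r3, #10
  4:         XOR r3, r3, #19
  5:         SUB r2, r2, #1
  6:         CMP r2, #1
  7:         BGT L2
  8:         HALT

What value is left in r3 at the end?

MOV r3, #5 → r3=5
MOV r2, #6 → r2=6
XOR r3, r3, #10 → r3=5^10=15
XOR r3, r3, #19 → r3=15^19=28
SUB r2, r2, #1 → r2=6-1=5
CMP r2, #1  (cmp 5,1)
BGT L2: taken
XOR r3, r3, #10 → r3=28^10=22
XOR r3, r3, #19 → r3=22^19=5
SUB r2, r2, #1 → r2=5-1=4
CMP r2, #1  (cmp 4,1)
BGT L2: taken
XOR r3, r3, #10 → r3=5^10=15
XOR r3, r3, #19 → r3=15^19=28
SUB r2, r2, #1 → r2=4-1=3
CMP r2, #1  (cmp 3,1)
BGT L2: taken
XOR r3, r3, #10 → r3=28^10=22
XOR r3, r3, #19 → r3=22^19=5
SUB r2, r2, #1 → r2=3-1=2
CMP r2, #1  (cmp 2,1)
BGT L2: taken
XOR r3, r3, #10 → r3=5^10=15
XOR r3, r3, #19 → r3=15^19=28
SUB r2, r2, #1 → r2=2-1=1
CMP r2, #1  (cmp 1,1)
BGT L2: not taken
halt.

28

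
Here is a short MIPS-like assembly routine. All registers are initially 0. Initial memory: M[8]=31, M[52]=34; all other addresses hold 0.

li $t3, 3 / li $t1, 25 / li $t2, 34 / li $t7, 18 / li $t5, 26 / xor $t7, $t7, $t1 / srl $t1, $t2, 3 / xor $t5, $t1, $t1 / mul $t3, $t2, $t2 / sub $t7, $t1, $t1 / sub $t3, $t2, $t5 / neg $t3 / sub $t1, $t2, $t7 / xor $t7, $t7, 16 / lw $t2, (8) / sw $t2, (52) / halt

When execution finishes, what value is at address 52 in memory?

$t3=3
$t1=25
$t2=34
$t7=18
$t5=26
$t7=18^25=11
$t1=34>>3=4
$t5=4^4=0
$t3=34*34=1156
$t7=4-4=0
$t3=34-0=34
$t3=-(34)=-34
$t1=34-0=34
$t7=0^16=16
$t2=M[8]=31
sw $t2, (52) → M[52]=31
halt.

31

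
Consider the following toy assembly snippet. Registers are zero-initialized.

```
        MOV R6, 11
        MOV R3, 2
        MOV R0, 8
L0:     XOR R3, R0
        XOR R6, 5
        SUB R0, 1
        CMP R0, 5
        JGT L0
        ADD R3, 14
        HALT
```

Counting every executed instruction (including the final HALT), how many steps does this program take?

after MOV R6, 11: R6=11
after MOV R3, 2: R3=2
after MOV R0, 8: R0=8
after XOR R3, R0: R3=2^8=10
after XOR R6, 5: R6=11^5=14
after SUB R0, 1: R0=8-1=7
CMP R0, 5  (cmp 7,5)
JGT L0: taken
after XOR R3, R0: R3=10^7=13
after XOR R6, 5: R6=14^5=11
after SUB R0, 1: R0=7-1=6
CMP R0, 5  (cmp 6,5)
JGT L0: taken
after XOR R3, R0: R3=13^6=11
after XOR R6, 5: R6=11^5=14
after SUB R0, 1: R0=6-1=5
CMP R0, 5  (cmp 5,5)
JGT L0: not taken
after ADD R3, 14: R3=11+14=25
halt.
Total executed instructions: 20.

20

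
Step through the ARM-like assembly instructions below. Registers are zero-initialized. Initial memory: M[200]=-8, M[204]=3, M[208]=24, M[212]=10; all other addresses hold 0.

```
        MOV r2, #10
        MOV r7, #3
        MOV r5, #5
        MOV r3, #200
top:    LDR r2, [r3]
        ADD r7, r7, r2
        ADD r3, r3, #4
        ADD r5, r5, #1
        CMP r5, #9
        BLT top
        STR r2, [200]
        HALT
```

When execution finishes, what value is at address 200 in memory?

10

r2=10
r7=3
r5=5
r3=200
r2=M[200]=-8
r7=3+(-8)=-5
r3=200+4=204
r5=5+1=6
CMP r5, #9  (cmp 6,9)
BLT top: taken
r2=M[204]=3
r7=(-5)+3=-2
r3=204+4=208
r5=6+1=7
CMP r5, #9  (cmp 7,9)
BLT top: taken
r2=M[208]=24
r7=(-2)+24=22
r3=208+4=212
r5=7+1=8
CMP r5, #9  (cmp 8,9)
BLT top: taken
r2=M[212]=10
r7=22+10=32
r3=212+4=216
r5=8+1=9
CMP r5, #9  (cmp 9,9)
BLT top: not taken
STR r2, [200] → M[200]=10
halt.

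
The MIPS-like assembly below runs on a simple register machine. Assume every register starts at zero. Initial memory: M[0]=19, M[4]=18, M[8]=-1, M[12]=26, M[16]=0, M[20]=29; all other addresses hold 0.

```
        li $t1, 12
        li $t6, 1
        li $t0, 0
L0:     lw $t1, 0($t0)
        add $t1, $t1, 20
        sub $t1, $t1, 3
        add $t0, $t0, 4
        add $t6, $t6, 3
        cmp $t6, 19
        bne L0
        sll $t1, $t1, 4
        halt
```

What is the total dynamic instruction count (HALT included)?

47

li $t1, 12 → $t1=12
li $t6, 1 → $t6=1
li $t0, 0 → $t0=0
lw $t1, 0($t0) → $t1=M[0]=19
add $t1, $t1, 20 → $t1=19+20=39
sub $t1, $t1, 3 → $t1=39-3=36
add $t0, $t0, 4 → $t0=0+4=4
add $t6, $t6, 3 → $t6=1+3=4
cmp $t6, 19  (cmp 4,19)
bne L0: taken
lw $t1, 0($t0) → $t1=M[4]=18
add $t1, $t1, 20 → $t1=18+20=38
sub $t1, $t1, 3 → $t1=38-3=35
add $t0, $t0, 4 → $t0=4+4=8
add $t6, $t6, 3 → $t6=4+3=7
cmp $t6, 19  (cmp 7,19)
bne L0: taken
lw $t1, 0($t0) → $t1=M[8]=-1
add $t1, $t1, 20 → $t1=(-1)+20=19
sub $t1, $t1, 3 → $t1=19-3=16
add $t0, $t0, 4 → $t0=8+4=12
add $t6, $t6, 3 → $t6=7+3=10
cmp $t6, 19  (cmp 10,19)
bne L0: taken
lw $t1, 0($t0) → $t1=M[12]=26
add $t1, $t1, 20 → $t1=26+20=46
sub $t1, $t1, 3 → $t1=46-3=43
add $t0, $t0, 4 → $t0=12+4=16
add $t6, $t6, 3 → $t6=10+3=13
cmp $t6, 19  (cmp 13,19)
bne L0: taken
lw $t1, 0($t0) → $t1=M[16]=0
add $t1, $t1, 20 → $t1=0+20=20
sub $t1, $t1, 3 → $t1=20-3=17
add $t0, $t0, 4 → $t0=16+4=20
add $t6, $t6, 3 → $t6=13+3=16
cmp $t6, 19  (cmp 16,19)
bne L0: taken
lw $t1, 0($t0) → $t1=M[20]=29
add $t1, $t1, 20 → $t1=29+20=49
sub $t1, $t1, 3 → $t1=49-3=46
add $t0, $t0, 4 → $t0=20+4=24
add $t6, $t6, 3 → $t6=16+3=19
cmp $t6, 19  (cmp 19,19)
bne L0: not taken
sll $t1, $t1, 4 → $t1=46<<4=736
halt.
Total executed instructions: 47.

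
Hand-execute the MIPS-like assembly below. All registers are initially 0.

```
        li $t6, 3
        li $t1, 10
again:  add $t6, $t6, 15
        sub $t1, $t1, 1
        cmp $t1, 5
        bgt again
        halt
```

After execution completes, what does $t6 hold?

78

li $t6, 3 → $t6=3
li $t1, 10 → $t1=10
add $t6, $t6, 15 → $t6=3+15=18
sub $t1, $t1, 1 → $t1=10-1=9
cmp $t1, 5  (cmp 9,5)
bgt again: taken
add $t6, $t6, 15 → $t6=18+15=33
sub $t1, $t1, 1 → $t1=9-1=8
cmp $t1, 5  (cmp 8,5)
bgt again: taken
add $t6, $t6, 15 → $t6=33+15=48
sub $t1, $t1, 1 → $t1=8-1=7
cmp $t1, 5  (cmp 7,5)
bgt again: taken
add $t6, $t6, 15 → $t6=48+15=63
sub $t1, $t1, 1 → $t1=7-1=6
cmp $t1, 5  (cmp 6,5)
bgt again: taken
add $t6, $t6, 15 → $t6=63+15=78
sub $t1, $t1, 1 → $t1=6-1=5
cmp $t1, 5  (cmp 5,5)
bgt again: not taken
halt.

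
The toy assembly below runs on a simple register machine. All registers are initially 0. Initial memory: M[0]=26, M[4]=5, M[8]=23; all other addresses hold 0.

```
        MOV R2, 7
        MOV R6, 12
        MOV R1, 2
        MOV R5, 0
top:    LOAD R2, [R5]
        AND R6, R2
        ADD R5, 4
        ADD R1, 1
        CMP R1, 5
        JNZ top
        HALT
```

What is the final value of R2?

23

R2=7
R6=12
R1=2
R5=0
R2=M[0]=26
R6=12&26=8
R5=0+4=4
R1=2+1=3
CMP R1, 5  (cmp 3,5)
JNZ top: taken
R2=M[4]=5
R6=8&5=0
R5=4+4=8
R1=3+1=4
CMP R1, 5  (cmp 4,5)
JNZ top: taken
R2=M[8]=23
R6=0&23=0
R5=8+4=12
R1=4+1=5
CMP R1, 5  (cmp 5,5)
JNZ top: not taken
halt.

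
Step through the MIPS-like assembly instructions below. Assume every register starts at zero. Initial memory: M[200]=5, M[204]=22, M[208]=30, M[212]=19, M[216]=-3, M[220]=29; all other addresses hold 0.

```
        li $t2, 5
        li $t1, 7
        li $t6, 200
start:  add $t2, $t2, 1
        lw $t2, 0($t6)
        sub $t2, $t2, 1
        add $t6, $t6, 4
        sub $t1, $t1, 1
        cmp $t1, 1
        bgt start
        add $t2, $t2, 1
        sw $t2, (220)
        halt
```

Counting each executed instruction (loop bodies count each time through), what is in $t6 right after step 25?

212

li $t2, 5 → $t2=5
li $t1, 7 → $t1=7
li $t6, 200 → $t6=200
add $t2, $t2, 1 → $t2=5+1=6
lw $t2, 0($t6) → $t2=M[200]=5
sub $t2, $t2, 1 → $t2=5-1=4
add $t6, $t6, 4 → $t6=200+4=204
sub $t1, $t1, 1 → $t1=7-1=6
cmp $t1, 1  (cmp 6,1)
bgt start: taken
add $t2, $t2, 1 → $t2=4+1=5
lw $t2, 0($t6) → $t2=M[204]=22
sub $t2, $t2, 1 → $t2=22-1=21
add $t6, $t6, 4 → $t6=204+4=208
sub $t1, $t1, 1 → $t1=6-1=5
cmp $t1, 1  (cmp 5,1)
bgt start: taken
add $t2, $t2, 1 → $t2=21+1=22
lw $t2, 0($t6) → $t2=M[208]=30
sub $t2, $t2, 1 → $t2=30-1=29
add $t6, $t6, 4 → $t6=208+4=212
sub $t1, $t1, 1 → $t1=5-1=4
cmp $t1, 1  (cmp 4,1)
bgt start: taken
add $t2, $t2, 1 → $t2=29+1=30
After step 25: $t6 = 212.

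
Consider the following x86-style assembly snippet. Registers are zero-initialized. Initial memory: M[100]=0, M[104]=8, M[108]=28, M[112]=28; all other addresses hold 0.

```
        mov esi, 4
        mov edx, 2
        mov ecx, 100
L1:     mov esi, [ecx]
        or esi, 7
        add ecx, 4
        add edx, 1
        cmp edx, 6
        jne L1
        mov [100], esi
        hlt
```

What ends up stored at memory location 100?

after mov esi, 4: esi=4
after mov edx, 2: edx=2
after mov ecx, 100: ecx=100
after mov esi, [ecx]: esi=M[100]=0
after or esi, 7: esi=0|7=7
after add ecx, 4: ecx=100+4=104
after add edx, 1: edx=2+1=3
cmp edx, 6  (cmp 3,6)
jne L1: taken
after mov esi, [ecx]: esi=M[104]=8
after or esi, 7: esi=8|7=15
after add ecx, 4: ecx=104+4=108
after add edx, 1: edx=3+1=4
cmp edx, 6  (cmp 4,6)
jne L1: taken
after mov esi, [ecx]: esi=M[108]=28
after or esi, 7: esi=28|7=31
after add ecx, 4: ecx=108+4=112
after add edx, 1: edx=4+1=5
cmp edx, 6  (cmp 5,6)
jne L1: taken
after mov esi, [ecx]: esi=M[112]=28
after or esi, 7: esi=28|7=31
after add ecx, 4: ecx=112+4=116
after add edx, 1: edx=5+1=6
cmp edx, 6  (cmp 6,6)
jne L1: not taken
mov [100], esi → M[100]=31
halt.

31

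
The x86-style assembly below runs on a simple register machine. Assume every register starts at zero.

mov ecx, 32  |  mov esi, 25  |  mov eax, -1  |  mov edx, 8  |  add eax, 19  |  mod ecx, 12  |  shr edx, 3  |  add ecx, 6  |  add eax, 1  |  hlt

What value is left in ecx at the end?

after mov ecx, 32: ecx=32
after mov esi, 25: esi=25
after mov eax, -1: eax=-1
after mov edx, 8: edx=8
after add eax, 19: eax=(-1)+19=18
after mod ecx, 12: ecx=32%12=8
after shr edx, 3: edx=8>>3=1
after add ecx, 6: ecx=8+6=14
after add eax, 1: eax=18+1=19
halt.

14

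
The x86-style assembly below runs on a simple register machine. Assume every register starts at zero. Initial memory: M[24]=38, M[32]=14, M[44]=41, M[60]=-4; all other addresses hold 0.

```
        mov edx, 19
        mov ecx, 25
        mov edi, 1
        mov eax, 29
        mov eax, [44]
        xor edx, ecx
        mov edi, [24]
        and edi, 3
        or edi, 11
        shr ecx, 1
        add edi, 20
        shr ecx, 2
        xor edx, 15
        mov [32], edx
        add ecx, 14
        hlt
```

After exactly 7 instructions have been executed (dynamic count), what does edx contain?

after mov edx, 19: edx=19
after mov ecx, 25: ecx=25
after mov edi, 1: edi=1
after mov eax, 29: eax=29
after mov eax, [44]: eax=M[44]=41
after xor edx, ecx: edx=19^25=10
after mov edi, [24]: edi=M[24]=38
After step 7: edx = 10.

10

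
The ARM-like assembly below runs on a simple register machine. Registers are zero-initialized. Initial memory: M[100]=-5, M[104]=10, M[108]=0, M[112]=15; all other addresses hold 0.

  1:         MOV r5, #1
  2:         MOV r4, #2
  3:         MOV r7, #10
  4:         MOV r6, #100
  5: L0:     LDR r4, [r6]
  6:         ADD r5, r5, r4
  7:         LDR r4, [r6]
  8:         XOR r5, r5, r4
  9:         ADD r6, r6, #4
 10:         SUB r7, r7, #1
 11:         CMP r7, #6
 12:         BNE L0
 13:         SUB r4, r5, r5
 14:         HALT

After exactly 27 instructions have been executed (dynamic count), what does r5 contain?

27

r5=1
r4=2
r7=10
r6=100
r4=M[100]=-5
r5=1+(-5)=-4
r4=M[100]=-5
r5=(-4)^(-5)=7
r6=100+4=104
r7=10-1=9
CMP r7, #6  (cmp 9,6)
BNE L0: taken
r4=M[104]=10
r5=7+10=17
r4=M[104]=10
r5=17^10=27
r6=104+4=108
r7=9-1=8
CMP r7, #6  (cmp 8,6)
BNE L0: taken
r4=M[108]=0
r5=27+0=27
r4=M[108]=0
r5=27^0=27
r6=108+4=112
r7=8-1=7
CMP r7, #6  (cmp 7,6)
After step 27: r5 = 27.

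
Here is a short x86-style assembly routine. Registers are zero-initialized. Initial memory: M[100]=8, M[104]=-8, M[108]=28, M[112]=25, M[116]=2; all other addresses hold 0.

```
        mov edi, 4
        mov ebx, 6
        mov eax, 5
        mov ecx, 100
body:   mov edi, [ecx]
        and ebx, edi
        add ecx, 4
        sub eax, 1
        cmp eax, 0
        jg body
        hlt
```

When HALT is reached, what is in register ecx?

120

after mov edi, 4: edi=4
after mov ebx, 6: ebx=6
after mov eax, 5: eax=5
after mov ecx, 100: ecx=100
after mov edi, [ecx]: edi=M[100]=8
after and ebx, edi: ebx=6&8=0
after add ecx, 4: ecx=100+4=104
after sub eax, 1: eax=5-1=4
cmp eax, 0  (cmp 4,0)
jg body: taken
after mov edi, [ecx]: edi=M[104]=-8
after and ebx, edi: ebx=0&(-8)=0
after add ecx, 4: ecx=104+4=108
after sub eax, 1: eax=4-1=3
cmp eax, 0  (cmp 3,0)
jg body: taken
after mov edi, [ecx]: edi=M[108]=28
after and ebx, edi: ebx=0&28=0
after add ecx, 4: ecx=108+4=112
after sub eax, 1: eax=3-1=2
cmp eax, 0  (cmp 2,0)
jg body: taken
after mov edi, [ecx]: edi=M[112]=25
after and ebx, edi: ebx=0&25=0
after add ecx, 4: ecx=112+4=116
after sub eax, 1: eax=2-1=1
cmp eax, 0  (cmp 1,0)
jg body: taken
after mov edi, [ecx]: edi=M[116]=2
after and ebx, edi: ebx=0&2=0
after add ecx, 4: ecx=116+4=120
after sub eax, 1: eax=1-1=0
cmp eax, 0  (cmp 0,0)
jg body: not taken
halt.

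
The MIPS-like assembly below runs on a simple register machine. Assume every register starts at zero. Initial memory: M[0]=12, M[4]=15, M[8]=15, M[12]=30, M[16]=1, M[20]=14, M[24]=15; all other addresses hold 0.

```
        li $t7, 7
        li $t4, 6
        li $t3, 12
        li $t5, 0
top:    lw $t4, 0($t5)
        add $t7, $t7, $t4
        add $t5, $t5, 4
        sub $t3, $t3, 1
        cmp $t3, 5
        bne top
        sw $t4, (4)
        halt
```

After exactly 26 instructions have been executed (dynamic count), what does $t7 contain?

$t7=7
$t4=6
$t3=12
$t5=0
$t4=M[0]=12
$t7=7+12=19
$t5=0+4=4
$t3=12-1=11
cmp $t3, 5  (cmp 11,5)
bne top: taken
$t4=M[4]=15
$t7=19+15=34
$t5=4+4=8
$t3=11-1=10
cmp $t3, 5  (cmp 10,5)
bne top: taken
$t4=M[8]=15
$t7=34+15=49
$t5=8+4=12
$t3=10-1=9
cmp $t3, 5  (cmp 9,5)
bne top: taken
$t4=M[12]=30
$t7=49+30=79
$t5=12+4=16
$t3=9-1=8
After step 26: $t7 = 79.

79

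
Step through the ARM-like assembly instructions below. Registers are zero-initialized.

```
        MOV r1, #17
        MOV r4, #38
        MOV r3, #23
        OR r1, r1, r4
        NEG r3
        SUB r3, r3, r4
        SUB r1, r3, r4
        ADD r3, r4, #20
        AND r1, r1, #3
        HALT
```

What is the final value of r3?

r1=17
r4=38
r3=23
r1=17|38=55
r3=-(23)=-23
r3=(-23)-38=-61
r1=(-61)-38=-99
r3=38+20=58
r1=(-99)&3=1
halt.

58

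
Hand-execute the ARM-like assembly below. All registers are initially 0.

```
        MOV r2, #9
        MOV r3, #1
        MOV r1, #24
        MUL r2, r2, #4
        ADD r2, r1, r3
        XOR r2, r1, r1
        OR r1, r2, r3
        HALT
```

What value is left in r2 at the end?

after MOV r2, #9: r2=9
after MOV r3, #1: r3=1
after MOV r1, #24: r1=24
after MUL r2, r2, #4: r2=9*4=36
after ADD r2, r1, r3: r2=24+1=25
after XOR r2, r1, r1: r2=24^24=0
after OR r1, r2, r3: r1=0|1=1
halt.

0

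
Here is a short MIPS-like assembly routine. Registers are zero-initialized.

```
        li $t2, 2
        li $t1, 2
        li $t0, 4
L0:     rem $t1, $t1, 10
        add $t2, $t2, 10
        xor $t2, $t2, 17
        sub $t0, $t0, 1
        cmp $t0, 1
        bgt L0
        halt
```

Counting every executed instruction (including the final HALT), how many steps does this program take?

$t2=2
$t1=2
$t0=4
$t1=2%10=2
$t2=2+10=12
$t2=12^17=29
$t0=4-1=3
cmp $t0, 1  (cmp 3,1)
bgt L0: taken
$t1=2%10=2
$t2=29+10=39
$t2=39^17=54
$t0=3-1=2
cmp $t0, 1  (cmp 2,1)
bgt L0: taken
$t1=2%10=2
$t2=54+10=64
$t2=64^17=81
$t0=2-1=1
cmp $t0, 1  (cmp 1,1)
bgt L0: not taken
halt.
Total executed instructions: 22.

22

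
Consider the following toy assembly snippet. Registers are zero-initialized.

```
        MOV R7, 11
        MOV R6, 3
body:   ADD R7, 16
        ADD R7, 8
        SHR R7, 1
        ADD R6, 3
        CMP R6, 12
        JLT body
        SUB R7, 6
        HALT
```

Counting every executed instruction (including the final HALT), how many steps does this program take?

22

after MOV R7, 11: R7=11
after MOV R6, 3: R6=3
after ADD R7, 16: R7=11+16=27
after ADD R7, 8: R7=27+8=35
after SHR R7, 1: R7=35>>1=17
after ADD R6, 3: R6=3+3=6
CMP R6, 12  (cmp 6,12)
JLT body: taken
after ADD R7, 16: R7=17+16=33
after ADD R7, 8: R7=33+8=41
after SHR R7, 1: R7=41>>1=20
after ADD R6, 3: R6=6+3=9
CMP R6, 12  (cmp 9,12)
JLT body: taken
after ADD R7, 16: R7=20+16=36
after ADD R7, 8: R7=36+8=44
after SHR R7, 1: R7=44>>1=22
after ADD R6, 3: R6=9+3=12
CMP R6, 12  (cmp 12,12)
JLT body: not taken
after SUB R7, 6: R7=22-6=16
halt.
Total executed instructions: 22.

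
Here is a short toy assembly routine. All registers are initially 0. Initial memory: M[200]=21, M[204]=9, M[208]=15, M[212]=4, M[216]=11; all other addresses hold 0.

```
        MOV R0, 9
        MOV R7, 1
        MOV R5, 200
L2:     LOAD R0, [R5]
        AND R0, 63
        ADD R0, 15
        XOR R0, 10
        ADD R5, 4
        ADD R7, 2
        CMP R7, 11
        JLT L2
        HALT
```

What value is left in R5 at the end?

220

after MOV R0, 9: R0=9
after MOV R7, 1: R7=1
after MOV R5, 200: R5=200
after LOAD R0, [R5]: R0=M[200]=21
after AND R0, 63: R0=21&63=21
after ADD R0, 15: R0=21+15=36
after XOR R0, 10: R0=36^10=46
after ADD R5, 4: R5=200+4=204
after ADD R7, 2: R7=1+2=3
CMP R7, 11  (cmp 3,11)
JLT L2: taken
after LOAD R0, [R5]: R0=M[204]=9
after AND R0, 63: R0=9&63=9
after ADD R0, 15: R0=9+15=24
after XOR R0, 10: R0=24^10=18
after ADD R5, 4: R5=204+4=208
after ADD R7, 2: R7=3+2=5
CMP R7, 11  (cmp 5,11)
JLT L2: taken
after LOAD R0, [R5]: R0=M[208]=15
after AND R0, 63: R0=15&63=15
after ADD R0, 15: R0=15+15=30
after XOR R0, 10: R0=30^10=20
after ADD R5, 4: R5=208+4=212
after ADD R7, 2: R7=5+2=7
CMP R7, 11  (cmp 7,11)
JLT L2: taken
after LOAD R0, [R5]: R0=M[212]=4
after AND R0, 63: R0=4&63=4
after ADD R0, 15: R0=4+15=19
after XOR R0, 10: R0=19^10=25
after ADD R5, 4: R5=212+4=216
after ADD R7, 2: R7=7+2=9
CMP R7, 11  (cmp 9,11)
JLT L2: taken
after LOAD R0, [R5]: R0=M[216]=11
after AND R0, 63: R0=11&63=11
after ADD R0, 15: R0=11+15=26
after XOR R0, 10: R0=26^10=16
after ADD R5, 4: R5=216+4=220
after ADD R7, 2: R7=9+2=11
CMP R7, 11  (cmp 11,11)
JLT L2: not taken
halt.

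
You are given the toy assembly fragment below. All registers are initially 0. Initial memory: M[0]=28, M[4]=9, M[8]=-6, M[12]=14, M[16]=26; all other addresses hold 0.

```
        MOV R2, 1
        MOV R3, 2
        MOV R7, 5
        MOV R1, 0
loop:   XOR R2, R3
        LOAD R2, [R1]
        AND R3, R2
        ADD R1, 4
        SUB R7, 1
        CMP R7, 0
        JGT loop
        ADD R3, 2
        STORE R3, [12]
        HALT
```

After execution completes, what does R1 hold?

R2=1
R3=2
R7=5
R1=0
R2=1^2=3
R2=M[0]=28
R3=2&28=0
R1=0+4=4
R7=5-1=4
CMP R7, 0  (cmp 4,0)
JGT loop: taken
R2=28^0=28
R2=M[4]=9
R3=0&9=0
R1=4+4=8
R7=4-1=3
CMP R7, 0  (cmp 3,0)
JGT loop: taken
R2=9^0=9
R2=M[8]=-6
R3=0&(-6)=0
R1=8+4=12
R7=3-1=2
CMP R7, 0  (cmp 2,0)
JGT loop: taken
R2=(-6)^0=-6
R2=M[12]=14
R3=0&14=0
R1=12+4=16
R7=2-1=1
CMP R7, 0  (cmp 1,0)
JGT loop: taken
R2=14^0=14
R2=M[16]=26
R3=0&26=0
R1=16+4=20
R7=1-1=0
CMP R7, 0  (cmp 0,0)
JGT loop: not taken
R3=0+2=2
STORE R3, [12] → M[12]=2
halt.

20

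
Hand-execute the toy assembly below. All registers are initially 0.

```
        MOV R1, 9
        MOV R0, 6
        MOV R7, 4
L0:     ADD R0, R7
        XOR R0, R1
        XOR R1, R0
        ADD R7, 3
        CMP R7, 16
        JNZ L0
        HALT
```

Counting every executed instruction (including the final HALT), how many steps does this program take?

MOV R1, 9 → R1=9
MOV R0, 6 → R0=6
MOV R7, 4 → R7=4
ADD R0, R7 → R0=6+4=10
XOR R0, R1 → R0=10^9=3
XOR R1, R0 → R1=9^3=10
ADD R7, 3 → R7=4+3=7
CMP R7, 16  (cmp 7,16)
JNZ L0: taken
ADD R0, R7 → R0=3+7=10
XOR R0, R1 → R0=10^10=0
XOR R1, R0 → R1=10^0=10
ADD R7, 3 → R7=7+3=10
CMP R7, 16  (cmp 10,16)
JNZ L0: taken
ADD R0, R7 → R0=0+10=10
XOR R0, R1 → R0=10^10=0
XOR R1, R0 → R1=10^0=10
ADD R7, 3 → R7=10+3=13
CMP R7, 16  (cmp 13,16)
JNZ L0: taken
ADD R0, R7 → R0=0+13=13
XOR R0, R1 → R0=13^10=7
XOR R1, R0 → R1=10^7=13
ADD R7, 3 → R7=13+3=16
CMP R7, 16  (cmp 16,16)
JNZ L0: not taken
halt.
Total executed instructions: 28.

28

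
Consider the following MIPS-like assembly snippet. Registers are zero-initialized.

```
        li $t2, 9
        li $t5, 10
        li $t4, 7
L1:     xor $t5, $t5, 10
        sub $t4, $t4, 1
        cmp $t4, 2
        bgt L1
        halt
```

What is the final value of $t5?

0

li $t2, 9 → $t2=9
li $t5, 10 → $t5=10
li $t4, 7 → $t4=7
xor $t5, $t5, 10 → $t5=10^10=0
sub $t4, $t4, 1 → $t4=7-1=6
cmp $t4, 2  (cmp 6,2)
bgt L1: taken
xor $t5, $t5, 10 → $t5=0^10=10
sub $t4, $t4, 1 → $t4=6-1=5
cmp $t4, 2  (cmp 5,2)
bgt L1: taken
xor $t5, $t5, 10 → $t5=10^10=0
sub $t4, $t4, 1 → $t4=5-1=4
cmp $t4, 2  (cmp 4,2)
bgt L1: taken
xor $t5, $t5, 10 → $t5=0^10=10
sub $t4, $t4, 1 → $t4=4-1=3
cmp $t4, 2  (cmp 3,2)
bgt L1: taken
xor $t5, $t5, 10 → $t5=10^10=0
sub $t4, $t4, 1 → $t4=3-1=2
cmp $t4, 2  (cmp 2,2)
bgt L1: not taken
halt.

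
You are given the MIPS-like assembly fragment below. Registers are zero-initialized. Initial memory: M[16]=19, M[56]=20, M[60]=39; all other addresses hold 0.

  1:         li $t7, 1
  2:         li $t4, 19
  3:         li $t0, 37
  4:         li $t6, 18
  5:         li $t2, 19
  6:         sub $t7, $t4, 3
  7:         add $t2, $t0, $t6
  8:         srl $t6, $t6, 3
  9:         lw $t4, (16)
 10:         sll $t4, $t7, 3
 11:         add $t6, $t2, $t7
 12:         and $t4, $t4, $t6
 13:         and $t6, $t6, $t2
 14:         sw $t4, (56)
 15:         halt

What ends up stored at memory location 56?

after li $t7, 1: $t7=1
after li $t4, 19: $t4=19
after li $t0, 37: $t0=37
after li $t6, 18: $t6=18
after li $t2, 19: $t2=19
after sub $t7, $t4, 3: $t7=19-3=16
after add $t2, $t0, $t6: $t2=37+18=55
after srl $t6, $t6, 3: $t6=18>>3=2
after lw $t4, (16): $t4=M[16]=19
after sll $t4, $t7, 3: $t4=16<<3=128
after add $t6, $t2, $t7: $t6=55+16=71
after and $t4, $t4, $t6: $t4=128&71=0
after and $t6, $t6, $t2: $t6=71&55=7
sw $t4, (56) → M[56]=0
halt.

0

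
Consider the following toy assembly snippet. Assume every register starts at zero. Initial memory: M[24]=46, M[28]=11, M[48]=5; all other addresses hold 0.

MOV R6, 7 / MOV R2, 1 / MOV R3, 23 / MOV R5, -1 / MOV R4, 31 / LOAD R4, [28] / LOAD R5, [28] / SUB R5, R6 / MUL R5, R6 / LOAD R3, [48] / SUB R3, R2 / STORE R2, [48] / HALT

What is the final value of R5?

28

MOV R6, 7 → R6=7
MOV R2, 1 → R2=1
MOV R3, 23 → R3=23
MOV R5, -1 → R5=-1
MOV R4, 31 → R4=31
LOAD R4, [28] → R4=M[28]=11
LOAD R5, [28] → R5=M[28]=11
SUB R5, R6 → R5=11-7=4
MUL R5, R6 → R5=4*7=28
LOAD R3, [48] → R3=M[48]=5
SUB R3, R2 → R3=5-1=4
STORE R2, [48] → M[48]=1
halt.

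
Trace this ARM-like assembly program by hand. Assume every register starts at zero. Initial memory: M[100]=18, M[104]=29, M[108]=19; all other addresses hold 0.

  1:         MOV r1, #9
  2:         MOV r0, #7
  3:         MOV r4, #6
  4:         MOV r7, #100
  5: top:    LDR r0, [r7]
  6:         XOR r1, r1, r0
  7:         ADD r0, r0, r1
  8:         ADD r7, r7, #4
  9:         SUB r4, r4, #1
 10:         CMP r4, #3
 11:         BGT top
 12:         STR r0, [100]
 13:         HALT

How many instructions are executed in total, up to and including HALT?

after MOV r1, #9: r1=9
after MOV r0, #7: r0=7
after MOV r4, #6: r4=6
after MOV r7, #100: r7=100
after LDR r0, [r7]: r0=M[100]=18
after XOR r1, r1, r0: r1=9^18=27
after ADD r0, r0, r1: r0=18+27=45
after ADD r7, r7, #4: r7=100+4=104
after SUB r4, r4, #1: r4=6-1=5
CMP r4, #3  (cmp 5,3)
BGT top: taken
after LDR r0, [r7]: r0=M[104]=29
after XOR r1, r1, r0: r1=27^29=6
after ADD r0, r0, r1: r0=29+6=35
after ADD r7, r7, #4: r7=104+4=108
after SUB r4, r4, #1: r4=5-1=4
CMP r4, #3  (cmp 4,3)
BGT top: taken
after LDR r0, [r7]: r0=M[108]=19
after XOR r1, r1, r0: r1=6^19=21
after ADD r0, r0, r1: r0=19+21=40
after ADD r7, r7, #4: r7=108+4=112
after SUB r4, r4, #1: r4=4-1=3
CMP r4, #3  (cmp 3,3)
BGT top: not taken
STR r0, [100] → M[100]=40
halt.
Total executed instructions: 27.

27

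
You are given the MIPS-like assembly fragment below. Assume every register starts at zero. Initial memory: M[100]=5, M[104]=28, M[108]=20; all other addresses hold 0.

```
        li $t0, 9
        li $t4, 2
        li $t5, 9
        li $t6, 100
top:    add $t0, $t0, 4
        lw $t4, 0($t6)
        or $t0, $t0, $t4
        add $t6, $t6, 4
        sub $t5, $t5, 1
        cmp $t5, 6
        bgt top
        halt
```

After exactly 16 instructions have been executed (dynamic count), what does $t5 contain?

7

$t0=9
$t4=2
$t5=9
$t6=100
$t0=9+4=13
$t4=M[100]=5
$t0=13|5=13
$t6=100+4=104
$t5=9-1=8
cmp $t5, 6  (cmp 8,6)
bgt top: taken
$t0=13+4=17
$t4=M[104]=28
$t0=17|28=29
$t6=104+4=108
$t5=8-1=7
After step 16: $t5 = 7.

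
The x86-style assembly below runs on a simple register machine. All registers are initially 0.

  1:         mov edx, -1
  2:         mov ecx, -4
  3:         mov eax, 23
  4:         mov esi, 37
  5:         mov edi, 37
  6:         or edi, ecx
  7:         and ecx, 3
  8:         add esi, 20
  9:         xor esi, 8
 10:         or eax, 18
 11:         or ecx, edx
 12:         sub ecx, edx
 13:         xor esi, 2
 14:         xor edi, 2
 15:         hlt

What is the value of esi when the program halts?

edx=-1
ecx=-4
eax=23
esi=37
edi=37
edi=37|(-4)=-3
ecx=(-4)&3=0
esi=37+20=57
esi=57^8=49
eax=23|18=23
ecx=0|(-1)=-1
ecx=(-1)-(-1)=0
esi=49^2=51
edi=(-3)^2=-1
halt.

51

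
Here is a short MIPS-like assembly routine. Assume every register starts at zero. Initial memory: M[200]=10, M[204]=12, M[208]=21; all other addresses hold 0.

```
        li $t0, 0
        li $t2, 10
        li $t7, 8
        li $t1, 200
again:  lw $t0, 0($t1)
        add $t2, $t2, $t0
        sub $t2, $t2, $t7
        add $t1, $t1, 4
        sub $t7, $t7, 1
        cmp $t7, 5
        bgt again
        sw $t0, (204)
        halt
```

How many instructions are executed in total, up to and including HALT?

27

$t0=0
$t2=10
$t7=8
$t1=200
$t0=M[200]=10
$t2=10+10=20
$t2=20-8=12
$t1=200+4=204
$t7=8-1=7
cmp $t7, 5  (cmp 7,5)
bgt again: taken
$t0=M[204]=12
$t2=12+12=24
$t2=24-7=17
$t1=204+4=208
$t7=7-1=6
cmp $t7, 5  (cmp 6,5)
bgt again: taken
$t0=M[208]=21
$t2=17+21=38
$t2=38-6=32
$t1=208+4=212
$t7=6-1=5
cmp $t7, 5  (cmp 5,5)
bgt again: not taken
sw $t0, (204) → M[204]=21
halt.
Total executed instructions: 27.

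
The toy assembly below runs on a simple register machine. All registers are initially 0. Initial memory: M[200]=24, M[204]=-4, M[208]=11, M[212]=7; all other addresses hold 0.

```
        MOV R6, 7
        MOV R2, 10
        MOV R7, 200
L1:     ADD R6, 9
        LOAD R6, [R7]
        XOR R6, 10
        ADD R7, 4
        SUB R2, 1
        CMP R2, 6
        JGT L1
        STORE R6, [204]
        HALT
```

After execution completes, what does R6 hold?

13

MOV R6, 7 → R6=7
MOV R2, 10 → R2=10
MOV R7, 200 → R7=200
ADD R6, 9 → R6=7+9=16
LOAD R6, [R7] → R6=M[200]=24
XOR R6, 10 → R6=24^10=18
ADD R7, 4 → R7=200+4=204
SUB R2, 1 → R2=10-1=9
CMP R2, 6  (cmp 9,6)
JGT L1: taken
ADD R6, 9 → R6=18+9=27
LOAD R6, [R7] → R6=M[204]=-4
XOR R6, 10 → R6=(-4)^10=-10
ADD R7, 4 → R7=204+4=208
SUB R2, 1 → R2=9-1=8
CMP R2, 6  (cmp 8,6)
JGT L1: taken
ADD R6, 9 → R6=(-10)+9=-1
LOAD R6, [R7] → R6=M[208]=11
XOR R6, 10 → R6=11^10=1
ADD R7, 4 → R7=208+4=212
SUB R2, 1 → R2=8-1=7
CMP R2, 6  (cmp 7,6)
JGT L1: taken
ADD R6, 9 → R6=1+9=10
LOAD R6, [R7] → R6=M[212]=7
XOR R6, 10 → R6=7^10=13
ADD R7, 4 → R7=212+4=216
SUB R2, 1 → R2=7-1=6
CMP R2, 6  (cmp 6,6)
JGT L1: not taken
STORE R6, [204] → M[204]=13
halt.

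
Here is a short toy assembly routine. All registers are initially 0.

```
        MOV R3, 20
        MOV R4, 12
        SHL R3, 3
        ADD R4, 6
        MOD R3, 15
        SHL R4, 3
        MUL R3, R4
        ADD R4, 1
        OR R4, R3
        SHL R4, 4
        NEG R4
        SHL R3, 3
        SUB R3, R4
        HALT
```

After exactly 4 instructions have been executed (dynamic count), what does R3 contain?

160

R3=20
R4=12
R3=20<<3=160
R4=12+6=18
After step 4: R3 = 160.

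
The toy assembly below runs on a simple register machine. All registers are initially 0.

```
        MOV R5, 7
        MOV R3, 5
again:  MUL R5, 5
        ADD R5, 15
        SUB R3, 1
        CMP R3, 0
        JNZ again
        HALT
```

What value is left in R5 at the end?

R5=7
R3=5
R5=7*5=35
R5=35+15=50
R3=5-1=4
CMP R3, 0  (cmp 4,0)
JNZ again: taken
R5=50*5=250
R5=250+15=265
R3=4-1=3
CMP R3, 0  (cmp 3,0)
JNZ again: taken
R5=265*5=1325
R5=1325+15=1340
R3=3-1=2
CMP R3, 0  (cmp 2,0)
JNZ again: taken
R5=1340*5=6700
R5=6700+15=6715
R3=2-1=1
CMP R3, 0  (cmp 1,0)
JNZ again: taken
R5=6715*5=33575
R5=33575+15=33590
R3=1-1=0
CMP R3, 0  (cmp 0,0)
JNZ again: not taken
halt.

33590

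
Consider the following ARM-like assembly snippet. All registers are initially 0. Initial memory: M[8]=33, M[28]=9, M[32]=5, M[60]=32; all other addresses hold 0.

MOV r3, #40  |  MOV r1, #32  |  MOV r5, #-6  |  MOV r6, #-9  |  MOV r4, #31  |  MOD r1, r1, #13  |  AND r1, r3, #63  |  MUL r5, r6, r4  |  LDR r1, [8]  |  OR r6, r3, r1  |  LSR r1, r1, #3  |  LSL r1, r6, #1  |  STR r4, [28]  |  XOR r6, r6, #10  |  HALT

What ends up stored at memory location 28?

31

after MOV r3, #40: r3=40
after MOV r1, #32: r1=32
after MOV r5, #-6: r5=-6
after MOV r6, #-9: r6=-9
after MOV r4, #31: r4=31
after MOD r1, r1, #13: r1=32%13=6
after AND r1, r3, #63: r1=40&63=40
after MUL r5, r6, r4: r5=(-9)*31=-279
after LDR r1, [8]: r1=M[8]=33
after OR r6, r3, r1: r6=40|33=41
after LSR r1, r1, #3: r1=33>>3=4
after LSL r1, r6, #1: r1=41<<1=82
STR r4, [28] → M[28]=31
after XOR r6, r6, #10: r6=41^10=35
halt.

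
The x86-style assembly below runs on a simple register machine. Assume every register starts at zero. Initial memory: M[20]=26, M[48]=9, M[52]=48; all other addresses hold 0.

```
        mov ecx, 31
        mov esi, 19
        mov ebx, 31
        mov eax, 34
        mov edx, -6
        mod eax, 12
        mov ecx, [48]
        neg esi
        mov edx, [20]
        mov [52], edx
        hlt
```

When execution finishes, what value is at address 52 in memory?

after mov ecx, 31: ecx=31
after mov esi, 19: esi=19
after mov ebx, 31: ebx=31
after mov eax, 34: eax=34
after mov edx, -6: edx=-6
after mod eax, 12: eax=34%12=10
after mov ecx, [48]: ecx=M[48]=9
after neg esi: esi=-(19)=-19
after mov edx, [20]: edx=M[20]=26
mov [52], edx → M[52]=26
halt.

26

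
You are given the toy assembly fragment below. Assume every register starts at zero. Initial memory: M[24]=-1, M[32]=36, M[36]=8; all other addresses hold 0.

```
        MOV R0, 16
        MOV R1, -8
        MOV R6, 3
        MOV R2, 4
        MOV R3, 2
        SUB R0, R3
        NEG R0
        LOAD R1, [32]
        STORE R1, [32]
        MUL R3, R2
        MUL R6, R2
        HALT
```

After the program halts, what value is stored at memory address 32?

36

MOV R0, 16 → R0=16
MOV R1, -8 → R1=-8
MOV R6, 3 → R6=3
MOV R2, 4 → R2=4
MOV R3, 2 → R3=2
SUB R0, R3 → R0=16-2=14
NEG R0 → R0=-(14)=-14
LOAD R1, [32] → R1=M[32]=36
STORE R1, [32] → M[32]=36
MUL R3, R2 → R3=2*4=8
MUL R6, R2 → R6=3*4=12
halt.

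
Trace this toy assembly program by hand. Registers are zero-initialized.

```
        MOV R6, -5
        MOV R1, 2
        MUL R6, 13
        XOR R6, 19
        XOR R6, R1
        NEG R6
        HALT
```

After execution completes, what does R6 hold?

after MOV R6, -5: R6=-5
after MOV R1, 2: R1=2
after MUL R6, 13: R6=(-5)*13=-65
after XOR R6, 19: R6=(-65)^19=-84
after XOR R6, R1: R6=(-84)^2=-82
after NEG R6: R6=-(-82)=82
halt.

82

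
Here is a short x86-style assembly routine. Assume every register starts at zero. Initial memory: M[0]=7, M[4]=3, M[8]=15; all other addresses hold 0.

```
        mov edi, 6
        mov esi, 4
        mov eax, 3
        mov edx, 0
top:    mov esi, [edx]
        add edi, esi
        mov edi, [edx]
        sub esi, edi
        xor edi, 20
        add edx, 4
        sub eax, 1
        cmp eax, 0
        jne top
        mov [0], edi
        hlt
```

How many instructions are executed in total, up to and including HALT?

edi=6
esi=4
eax=3
edx=0
esi=M[0]=7
edi=6+7=13
edi=M[0]=7
esi=7-7=0
edi=7^20=19
edx=0+4=4
eax=3-1=2
cmp eax, 0  (cmp 2,0)
jne top: taken
esi=M[4]=3
edi=19+3=22
edi=M[4]=3
esi=3-3=0
edi=3^20=23
edx=4+4=8
eax=2-1=1
cmp eax, 0  (cmp 1,0)
jne top: taken
esi=M[8]=15
edi=23+15=38
edi=M[8]=15
esi=15-15=0
edi=15^20=27
edx=8+4=12
eax=1-1=0
cmp eax, 0  (cmp 0,0)
jne top: not taken
mov [0], edi → M[0]=27
halt.
Total executed instructions: 33.

33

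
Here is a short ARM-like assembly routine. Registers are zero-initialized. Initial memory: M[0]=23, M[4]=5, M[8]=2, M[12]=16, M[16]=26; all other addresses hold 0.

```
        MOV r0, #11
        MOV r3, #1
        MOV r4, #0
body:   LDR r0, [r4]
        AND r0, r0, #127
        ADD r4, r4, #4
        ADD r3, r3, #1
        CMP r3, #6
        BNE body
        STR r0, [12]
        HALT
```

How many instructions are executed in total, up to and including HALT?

35

after MOV r0, #11: r0=11
after MOV r3, #1: r3=1
after MOV r4, #0: r4=0
after LDR r0, [r4]: r0=M[0]=23
after AND r0, r0, #127: r0=23&127=23
after ADD r4, r4, #4: r4=0+4=4
after ADD r3, r3, #1: r3=1+1=2
CMP r3, #6  (cmp 2,6)
BNE body: taken
after LDR r0, [r4]: r0=M[4]=5
after AND r0, r0, #127: r0=5&127=5
after ADD r4, r4, #4: r4=4+4=8
after ADD r3, r3, #1: r3=2+1=3
CMP r3, #6  (cmp 3,6)
BNE body: taken
after LDR r0, [r4]: r0=M[8]=2
after AND r0, r0, #127: r0=2&127=2
after ADD r4, r4, #4: r4=8+4=12
after ADD r3, r3, #1: r3=3+1=4
CMP r3, #6  (cmp 4,6)
BNE body: taken
after LDR r0, [r4]: r0=M[12]=16
after AND r0, r0, #127: r0=16&127=16
after ADD r4, r4, #4: r4=12+4=16
after ADD r3, r3, #1: r3=4+1=5
CMP r3, #6  (cmp 5,6)
BNE body: taken
after LDR r0, [r4]: r0=M[16]=26
after AND r0, r0, #127: r0=26&127=26
after ADD r4, r4, #4: r4=16+4=20
after ADD r3, r3, #1: r3=5+1=6
CMP r3, #6  (cmp 6,6)
BNE body: not taken
STR r0, [12] → M[12]=26
halt.
Total executed instructions: 35.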